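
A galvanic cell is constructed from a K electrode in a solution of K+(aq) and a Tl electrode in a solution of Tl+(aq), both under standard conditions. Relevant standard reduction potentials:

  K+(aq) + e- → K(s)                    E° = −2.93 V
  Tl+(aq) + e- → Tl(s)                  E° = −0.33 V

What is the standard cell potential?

Of the two couples in this cell, the one with the more positive reduction potential is reduced at the cathode: here that is Tl⁺/Tl (−0.33 V); K⁺/K (−2.93 V) is the anode.
E°cell = E°(cathode) − E°(anode) = −0.33 − (−2.93) = +2.60 V.

+2.60 V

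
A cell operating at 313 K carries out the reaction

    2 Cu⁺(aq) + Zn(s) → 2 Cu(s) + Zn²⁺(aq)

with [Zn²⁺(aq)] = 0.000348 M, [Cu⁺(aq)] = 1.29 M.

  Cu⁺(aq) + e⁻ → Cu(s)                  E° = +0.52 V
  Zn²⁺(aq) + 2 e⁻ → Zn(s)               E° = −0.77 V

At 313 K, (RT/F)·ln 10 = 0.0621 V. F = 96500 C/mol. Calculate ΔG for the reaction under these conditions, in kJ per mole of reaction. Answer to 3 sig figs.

−271 kJ/mol

With Cu⁺/Cu reduced at the cathode, E°cell = +0.52 − (−0.77) = +1.29 V and n = 2.
Here Q = [Zn²⁺(aq)] / [Cu⁺(aq)]^2 = 0.000209 (log Q = −3.680), giving E = +1.29 − (0.0621/2)·(−3.680) = +1.4043 V.
ΔG = −nFE = −(2)(96500)(+1.4043) J/mol = −271 kJ/mol.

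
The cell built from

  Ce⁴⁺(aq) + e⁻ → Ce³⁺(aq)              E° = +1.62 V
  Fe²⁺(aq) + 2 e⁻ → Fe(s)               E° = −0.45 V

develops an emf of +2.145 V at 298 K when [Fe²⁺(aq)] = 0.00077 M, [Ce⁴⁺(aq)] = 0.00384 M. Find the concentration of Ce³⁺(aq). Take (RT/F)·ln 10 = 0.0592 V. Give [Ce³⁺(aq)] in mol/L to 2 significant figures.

With Ce⁴⁺/Ce³⁺ at the cathode and Fe²⁺/Fe at the anode, E°cell = +1.62 − (−0.45) = +2.07 V (n = 2).
Since E = E° − (0.0592/n)·log Q, log Q = n(E° − E)/0.0592 = −2.534.
Balancing electrons gives 2 Ce⁴⁺(aq) + Fe(s) → 2 Ce³⁺(aq) + Fe²⁺(aq); thus Q = ([Ce³⁺(aq)]^2·[Fe²⁺(aq)]) / [Ce⁴⁺(aq)]^2.
Isolating [Ce³⁺(aq)] in Q = 10^{−2.534} yields log [Ce³⁺(aq)] = −2.126, i.e. 0.0075 M.

0.0075 M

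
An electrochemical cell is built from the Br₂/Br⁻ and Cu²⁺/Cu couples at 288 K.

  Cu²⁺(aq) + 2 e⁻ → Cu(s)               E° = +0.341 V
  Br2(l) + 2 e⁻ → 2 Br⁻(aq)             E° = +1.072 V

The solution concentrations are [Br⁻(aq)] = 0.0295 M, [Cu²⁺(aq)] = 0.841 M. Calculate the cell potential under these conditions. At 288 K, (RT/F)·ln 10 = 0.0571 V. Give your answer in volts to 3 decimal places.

The Br₂/Br⁻ couple has the more positive E°, so it is the cathode; Cu²⁺/Cu is the anode.
The standard potential is +1.072 − (+0.341) = +0.731 V and the balanced reaction transfers n = 2 electrons.
The balanced reaction is Br2(l) + Cu(s) → 2 Br⁻(aq) + Cu²⁺(aq), so Q = [Br⁻(aq)]^2·[Cu²⁺(aq)] = 0.000732 and log Q = −3.136.
E = E° − (0.0571/n)·log Q = +0.731 − (0.0571/2)(−3.136) = +0.821 V.

+0.821 V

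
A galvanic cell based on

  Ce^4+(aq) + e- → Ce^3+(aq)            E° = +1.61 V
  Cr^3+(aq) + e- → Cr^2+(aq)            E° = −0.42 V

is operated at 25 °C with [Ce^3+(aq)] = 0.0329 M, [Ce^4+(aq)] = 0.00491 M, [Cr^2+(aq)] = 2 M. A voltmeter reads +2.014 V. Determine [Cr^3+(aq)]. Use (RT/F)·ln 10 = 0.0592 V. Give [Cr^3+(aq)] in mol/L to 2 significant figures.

The Ce⁴⁺/Ce³⁺ couple has the larger reduction potential, so it is the cathode: E°cell = +1.61 − (−0.42) = +2.03 V and n = 1.
From the Nernst equation, log Q = n(E° − E)/0.0592 = 1·(+2.03 − (+2.014))/0.0592 = 0.270.
Balancing electrons gives Ce^4+(aq) + Cr^2+(aq) → Ce^3+(aq) + Cr^3+(aq); thus Q = ([Ce^3+(aq)]·[Cr^3+(aq)]) / ([Ce^4+(aq)]·[Cr^2+(aq)]).
Solving for the unknown gives log [Cr^3+(aq)] = −0.255, so [Cr^3+(aq)] ≈ 0.56 M.

0.56 M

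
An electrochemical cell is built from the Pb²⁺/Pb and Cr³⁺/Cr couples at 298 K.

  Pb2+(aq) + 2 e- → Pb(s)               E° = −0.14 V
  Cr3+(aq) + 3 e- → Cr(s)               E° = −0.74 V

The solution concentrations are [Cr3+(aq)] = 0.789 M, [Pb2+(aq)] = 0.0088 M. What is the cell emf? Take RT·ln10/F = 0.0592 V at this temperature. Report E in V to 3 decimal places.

+0.541 V

Pb²⁺/Pb is reduced (cathode, E° = −0.14 V) and Cr³⁺/Cr is oxidized (anode).
E°cell = −0.14 − (−0.74) = +0.60 V, with n = 6 electrons transferred.
For the overall reaction 3 Pb2+(aq) + 2 Cr(s) → 3 Pb(s) + 2 Cr3+(aq), Q = [Cr3+(aq)]^2 / [Pb2+(aq)]^3 = 9.13×10^5, giving log Q = 5.961.
By the Nernst equation, E = +0.60 − (0.0592/6)·(5.961) = +0.541 V.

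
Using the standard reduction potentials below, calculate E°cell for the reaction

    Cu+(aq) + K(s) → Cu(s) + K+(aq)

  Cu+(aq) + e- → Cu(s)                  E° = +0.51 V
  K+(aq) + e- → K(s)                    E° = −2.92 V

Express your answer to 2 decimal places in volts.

In the reaction as written, Cu+(aq) is reduced (cathode) and K+(aq) is produced by oxidation at the anode.
E°cell = E°(cathode) − E°(anode) = +0.51 − (−2.92) = +3.43 V.
The positive value indicates the reaction is spontaneous as written.

+3.43 V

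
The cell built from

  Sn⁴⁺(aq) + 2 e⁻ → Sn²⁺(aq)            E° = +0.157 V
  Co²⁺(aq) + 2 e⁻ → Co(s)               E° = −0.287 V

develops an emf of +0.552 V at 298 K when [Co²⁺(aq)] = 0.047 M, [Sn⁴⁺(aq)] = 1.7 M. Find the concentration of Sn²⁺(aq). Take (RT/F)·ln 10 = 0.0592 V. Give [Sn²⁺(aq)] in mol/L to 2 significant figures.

0.0081 M

Sn⁴⁺/Sn²⁺ is the cathode (higher E°); E°cell = +0.157 − (−0.287) = +0.444 V with n = 2.
From the Nernst equation, log Q = n(E° − E)/0.0592 = 2·(+0.444 − (+0.552))/0.0592 = −3.649.
Balancing electrons gives Sn⁴⁺(aq) + Co(s) → Sn²⁺(aq) + Co²⁺(aq); thus Q = ([Sn²⁺(aq)]·[Co²⁺(aq)]) / [Sn⁴⁺(aq)].
Substituting the known concentrations and solving, log [Sn²⁺(aq)] = −2.091 and [Sn²⁺(aq)] = 0.0081 M.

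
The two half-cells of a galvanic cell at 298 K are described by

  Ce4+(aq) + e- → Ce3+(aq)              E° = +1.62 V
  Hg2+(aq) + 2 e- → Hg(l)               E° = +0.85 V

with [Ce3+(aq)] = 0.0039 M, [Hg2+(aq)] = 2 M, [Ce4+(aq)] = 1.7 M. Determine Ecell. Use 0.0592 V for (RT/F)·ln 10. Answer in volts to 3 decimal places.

+0.917 V

Ce⁴⁺/Ce³⁺ is reduced (cathode, E° = +1.62 V) and Hg²⁺/Hg is oxidized (anode).
The standard potential is +1.62 − (+0.85) = +0.77 V and the balanced reaction transfers n = 2 electrons.
For the overall reaction 2 Ce4+(aq) + Hg(l) → 2 Ce3+(aq) + Hg2+(aq), Q = ([Ce3+(aq)]^2·[Hg2+(aq)]) / [Ce4+(aq)]^2 = 1.05×10^−5, giving log Q = −4.978.
By the Nernst equation, E = +0.77 − (0.0592/2)·(−4.978) = +0.917 V.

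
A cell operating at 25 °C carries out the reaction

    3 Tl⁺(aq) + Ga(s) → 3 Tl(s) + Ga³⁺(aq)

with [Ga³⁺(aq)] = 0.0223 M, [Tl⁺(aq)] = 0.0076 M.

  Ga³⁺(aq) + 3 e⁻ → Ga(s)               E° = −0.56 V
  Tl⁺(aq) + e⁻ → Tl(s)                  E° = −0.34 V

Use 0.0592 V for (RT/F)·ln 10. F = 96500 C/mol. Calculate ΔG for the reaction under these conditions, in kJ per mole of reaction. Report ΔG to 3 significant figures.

The standard cell potential is −0.34 − (−0.56) = +0.22 V, with n = 3 electrons in the balanced equation.
Here Q = [Ga³⁺(aq)] / [Tl⁺(aq)]^3 = 5.08×10^4 (log Q = 4.706), giving E = +0.22 − (0.0592/3)·(4.706) = +0.1271 V.
Finally ΔG = −nFE = −(3)(96500 C/mol)(+0.1271 V) = −36.8 kJ/mol.

−36.8 kJ/mol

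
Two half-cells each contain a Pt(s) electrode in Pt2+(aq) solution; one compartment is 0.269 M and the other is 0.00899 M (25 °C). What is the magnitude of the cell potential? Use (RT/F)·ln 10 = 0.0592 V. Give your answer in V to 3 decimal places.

0.044 V

For a concentration cell E°cell = 0, since both electrodes use the same couple.
The compartment with the higher Pt2+(aq) concentration (0.269 M) acts as the cathode; ions are reduced there and produced at the dilute (0.00899 M) anode.
With n = 2, Ecell = −(0.0592/2)·log([dilute]/[conc]) = −(0.0592/2)·log(0.00899/0.269) = +0.044 V.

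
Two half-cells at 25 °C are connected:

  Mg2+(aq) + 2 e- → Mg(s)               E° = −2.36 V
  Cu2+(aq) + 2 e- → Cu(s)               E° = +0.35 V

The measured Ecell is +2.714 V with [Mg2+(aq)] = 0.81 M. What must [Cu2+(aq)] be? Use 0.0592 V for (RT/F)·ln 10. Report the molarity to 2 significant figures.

The Cu²⁺/Cu couple has the larger reduction potential, so it is the cathode: E°cell = +0.35 − (−2.36) = +2.71 V and n = 2.
Since E = E° − (0.0592/n)·log Q, log Q = n(E° − E)/0.0592 = −0.135.
For Cu2+(aq) + Mg(s) → Cu(s) + Mg2+(aq), the reaction quotient is Q = [Mg2+(aq)] / [Cu2+(aq)].
Solving for the unknown gives log [Cu2+(aq)] = 0.043, so [Cu2+(aq)] ≈ 1.1 M.

1.1 M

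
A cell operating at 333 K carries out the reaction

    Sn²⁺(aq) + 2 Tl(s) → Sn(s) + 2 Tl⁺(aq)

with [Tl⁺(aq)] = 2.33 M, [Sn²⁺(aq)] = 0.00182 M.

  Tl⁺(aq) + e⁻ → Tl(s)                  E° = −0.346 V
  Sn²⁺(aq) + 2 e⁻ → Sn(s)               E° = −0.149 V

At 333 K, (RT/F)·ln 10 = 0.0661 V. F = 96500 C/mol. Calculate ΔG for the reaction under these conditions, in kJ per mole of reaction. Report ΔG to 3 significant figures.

E°cell = −0.149 − (−0.346) = +0.197 V; the balanced reaction transfers n = 2 electrons.
Q = [Tl⁺(aq)]^2 / [Sn²⁺(aq)] = 2.98×10^3, so log Q = 3.475 and E = +0.197 − (0.0661/2)(3.475) = +0.0822 V.
Then ΔG = −nFE = −2 × 96500 × +0.0822 J/mol = −15.9 kJ/mol.

−15.9 kJ/mol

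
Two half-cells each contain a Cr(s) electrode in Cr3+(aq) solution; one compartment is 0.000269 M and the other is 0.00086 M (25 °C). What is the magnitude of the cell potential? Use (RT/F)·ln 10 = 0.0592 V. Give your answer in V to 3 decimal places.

For a concentration cell E°cell = 0, since both electrodes use the same couple.
The compartment with the higher Cr3+(aq) concentration (0.00086 M) acts as the cathode; ions are reduced there and produced at the dilute (0.000269 M) anode.
With n = 3, Ecell = −(0.0592/3)·log([dilute]/[conc]) = −(0.0592/3)·log(0.000269/0.00086) = +0.010 V.

0.010 V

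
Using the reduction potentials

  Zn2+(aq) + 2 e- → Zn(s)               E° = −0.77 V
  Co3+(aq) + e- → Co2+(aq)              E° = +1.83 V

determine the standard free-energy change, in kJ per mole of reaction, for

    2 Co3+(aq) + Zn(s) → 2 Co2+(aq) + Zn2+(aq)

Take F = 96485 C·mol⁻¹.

−502 kJ/mol

In the reaction as written Co3+(aq) is reduced, so the Co³⁺/Co²⁺ couple is the cathode and Zn²⁺/Zn is the anode.
E°cell = +1.83 − (−0.77) = +2.60 V; balancing electrons gives n = 2.
ΔG° = −nFE°cell = −(2)(96485)(+2.60) J/mol = −502 kJ/mol.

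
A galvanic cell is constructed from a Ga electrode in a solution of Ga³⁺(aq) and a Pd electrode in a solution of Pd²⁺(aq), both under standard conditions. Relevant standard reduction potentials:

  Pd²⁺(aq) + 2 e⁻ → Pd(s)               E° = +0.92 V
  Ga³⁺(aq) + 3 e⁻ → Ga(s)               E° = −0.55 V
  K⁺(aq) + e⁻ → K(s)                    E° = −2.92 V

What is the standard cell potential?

+1.47 V

Of the two couples in this cell, the one with the more positive reduction potential is reduced at the cathode: here that is Pd²⁺/Pd (+0.92 V); Ga³⁺/Ga (−0.55 V) is the anode.
E°cell = E°(cathode) − E°(anode) = +0.92 − (−0.55) = +1.47 V.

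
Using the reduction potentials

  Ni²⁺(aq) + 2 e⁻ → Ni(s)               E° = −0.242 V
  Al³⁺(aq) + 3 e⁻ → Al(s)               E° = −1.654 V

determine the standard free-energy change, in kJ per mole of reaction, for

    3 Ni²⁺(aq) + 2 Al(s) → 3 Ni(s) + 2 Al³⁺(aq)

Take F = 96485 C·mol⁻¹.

−817 kJ/mol

In the reaction as written Ni²⁺(aq) is reduced, so the Ni²⁺/Ni couple is the cathode and Al³⁺/Al is the anode.
E°cell = −0.242 − (−1.654) = +1.412 V; balancing electrons gives n = 6.
ΔG° = −nFE°cell = −(6)(96485)(+1.412) J/mol = −817 kJ/mol.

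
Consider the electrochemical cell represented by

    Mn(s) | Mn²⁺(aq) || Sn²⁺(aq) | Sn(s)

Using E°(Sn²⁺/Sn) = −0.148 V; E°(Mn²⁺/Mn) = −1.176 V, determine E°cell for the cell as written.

+1.028 V

By convention the left-hand electrode in cell notation is the anode (oxidation) and the right-hand electrode is the cathode (reduction).
E°cell = E°(right) − E°(left) = −0.148 − (−1.176) = +1.028 V.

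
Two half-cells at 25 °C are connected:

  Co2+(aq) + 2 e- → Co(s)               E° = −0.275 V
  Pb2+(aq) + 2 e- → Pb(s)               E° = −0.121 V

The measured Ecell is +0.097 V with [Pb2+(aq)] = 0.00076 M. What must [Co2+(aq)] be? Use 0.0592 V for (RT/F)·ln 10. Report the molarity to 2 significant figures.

The Pb²⁺/Pb couple has the larger reduction potential, so it is the cathode: E°cell = −0.121 − (−0.275) = +0.154 V and n = 2.
Since E = E° − (0.0592/n)·log Q, log Q = n(E° − E)/0.0592 = 1.926.
Balancing electrons gives Pb2+(aq) + Co(s) → Pb(s) + Co2+(aq); thus Q = [Co2+(aq)] / [Pb2+(aq)].
Isolating [Co2+(aq)] in Q = 10^{1.926} yields log [Co2+(aq)] = −1.193, i.e. 0.064 M.

0.064 M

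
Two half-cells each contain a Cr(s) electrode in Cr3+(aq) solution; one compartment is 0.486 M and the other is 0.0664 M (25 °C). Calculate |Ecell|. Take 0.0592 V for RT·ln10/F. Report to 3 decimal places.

For a concentration cell E°cell = 0, since both electrodes use the same couple.
The compartment with the higher Cr3+(aq) concentration (0.486 M) acts as the cathode; ions are reduced there and produced at the dilute (0.0664 M) anode.
With n = 3, Ecell = −(0.0592/3)·log([dilute]/[conc]) = −(0.0592/3)·log(0.0664/0.486) = +0.017 V.

0.017 V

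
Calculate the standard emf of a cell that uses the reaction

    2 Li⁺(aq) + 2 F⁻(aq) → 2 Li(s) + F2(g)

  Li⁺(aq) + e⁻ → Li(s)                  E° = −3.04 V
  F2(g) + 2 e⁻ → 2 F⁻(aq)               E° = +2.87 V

In the reaction as written, Li⁺(aq) is reduced (cathode) and F2(g) is produced by oxidation at the anode.
E°cell = E°(cathode) − E°(anode) = −3.04 − (+2.87) = −5.91 V.
The negative E°cell means the reaction is non-spontaneous in the direction written.

−5.91 V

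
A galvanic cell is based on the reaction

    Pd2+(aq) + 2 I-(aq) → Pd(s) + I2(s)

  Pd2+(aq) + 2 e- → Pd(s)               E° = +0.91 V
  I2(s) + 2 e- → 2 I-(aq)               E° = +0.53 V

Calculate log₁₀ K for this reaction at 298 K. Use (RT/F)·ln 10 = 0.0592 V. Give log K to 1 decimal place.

The Pd²⁺/Pd couple is reduced (cathode); E°cell = +0.91 − (+0.53) = +0.38 V with n = 2.
At equilibrium E = 0, so log K = nE°cell / 0.0592 = (2)(+0.38) / 0.0592 = 12.8.

log K = 12.8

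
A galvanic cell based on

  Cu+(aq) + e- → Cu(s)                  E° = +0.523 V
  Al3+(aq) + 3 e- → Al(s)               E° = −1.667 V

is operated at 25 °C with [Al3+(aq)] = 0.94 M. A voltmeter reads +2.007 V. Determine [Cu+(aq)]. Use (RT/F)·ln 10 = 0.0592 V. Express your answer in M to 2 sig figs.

With Cu⁺/Cu at the cathode and Al³⁺/Al at the anode, E°cell = +0.523 − (−1.667) = +2.190 V (n = 3).
Rearranging E = E° − (0.0592/n)·log Q gives log Q = 3(+2.190 − (+2.007))/0.0592 = 9.274.
The balanced reaction is 3 Cu+(aq) + Al(s) → 3 Cu(s) + Al3+(aq), so Q = [Al3+(aq)] / [Cu+(aq)]^3.
Isolating [Cu+(aq)] in Q = 10^{9.274} yields log [Cu+(aq)] = −3.100, i.e. 0.00079 M.

0.00079 M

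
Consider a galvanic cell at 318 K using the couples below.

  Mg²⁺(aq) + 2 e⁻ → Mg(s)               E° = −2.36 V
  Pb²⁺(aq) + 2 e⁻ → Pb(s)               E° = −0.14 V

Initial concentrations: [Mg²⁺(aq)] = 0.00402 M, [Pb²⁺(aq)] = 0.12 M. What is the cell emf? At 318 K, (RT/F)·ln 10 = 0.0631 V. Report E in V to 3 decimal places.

+2.267 V

The Pb²⁺/Pb couple has the more positive E°, so it is the cathode; Mg²⁺/Mg is the anode.
The standard potential is −0.14 − (−2.36) = +2.22 V and the balanced reaction transfers n = 2 electrons.
For the overall reaction Pb²⁺(aq) + Mg(s) → Pb(s) + Mg²⁺(aq), Q = [Mg²⁺(aq)] / [Pb²⁺(aq)] = 0.0335, giving log Q = −1.475.
By the Nernst equation, E = +2.22 − (0.0631/2)·(−1.475) = +2.267 V.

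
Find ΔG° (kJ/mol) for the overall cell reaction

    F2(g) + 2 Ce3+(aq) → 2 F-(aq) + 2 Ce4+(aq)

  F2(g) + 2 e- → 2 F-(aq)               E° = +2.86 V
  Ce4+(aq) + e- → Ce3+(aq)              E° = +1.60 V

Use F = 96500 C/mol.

In the reaction as written F2(g) is reduced, so the F₂/F⁻ couple is the cathode and Ce⁴⁺/Ce³⁺ is the anode.
E°cell = +2.86 − (+1.60) = +1.26 V; balancing electrons gives n = 2.
ΔG° = −nFE°cell = −(2)(96500)(+1.26) J/mol = −243 kJ/mol.

−243 kJ/mol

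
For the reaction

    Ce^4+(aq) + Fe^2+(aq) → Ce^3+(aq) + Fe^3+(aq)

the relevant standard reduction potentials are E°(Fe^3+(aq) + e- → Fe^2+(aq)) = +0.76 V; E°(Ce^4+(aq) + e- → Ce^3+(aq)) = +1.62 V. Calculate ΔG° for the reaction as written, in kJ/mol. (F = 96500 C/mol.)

In the reaction as written Ce^4+(aq) is reduced, so the Ce⁴⁺/Ce³⁺ couple is the cathode and Fe³⁺/Fe²⁺ is the anode.
E°cell = +1.62 − (+0.76) = +0.86 V; balancing electrons gives n = 1.
ΔG° = −nFE°cell = −(1)(96500)(+0.86) J/mol = −83.0 kJ/mol.

−83.0 kJ/mol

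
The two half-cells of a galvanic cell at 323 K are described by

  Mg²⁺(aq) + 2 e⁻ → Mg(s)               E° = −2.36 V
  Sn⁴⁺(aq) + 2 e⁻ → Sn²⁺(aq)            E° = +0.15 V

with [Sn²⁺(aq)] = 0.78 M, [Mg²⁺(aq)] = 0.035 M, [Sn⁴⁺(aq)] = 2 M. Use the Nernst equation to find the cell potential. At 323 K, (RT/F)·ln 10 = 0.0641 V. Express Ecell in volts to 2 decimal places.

Since E°(Sn⁴⁺/Sn²⁺) > E°(Mg²⁺/Mg), Sn⁴⁺/Sn²⁺ serves as the cathode.
The standard potential is +0.15 − (−2.36) = +2.51 V and the balanced reaction transfers n = 2 electrons.
For the overall reaction Sn⁴⁺(aq) + Mg(s) → Sn²⁺(aq) + Mg²⁺(aq), Q = ([Sn²⁺(aq)]·[Mg²⁺(aq)]) / [Sn⁴⁺(aq)] = 0.0137, giving log Q = −1.865.
Applying E = E° − (RT ln10/nF)·log Q gives +2.51 − (0.0641/2)(−1.865) = +2.57 V.

+2.57 V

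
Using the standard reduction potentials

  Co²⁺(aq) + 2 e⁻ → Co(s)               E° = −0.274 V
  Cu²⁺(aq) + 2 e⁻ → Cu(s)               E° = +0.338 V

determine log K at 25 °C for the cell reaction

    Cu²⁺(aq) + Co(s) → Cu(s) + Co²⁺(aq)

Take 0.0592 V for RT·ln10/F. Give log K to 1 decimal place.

log K = 20.7

The Cu²⁺/Cu couple is reduced (cathode); E°cell = +0.338 − (−0.274) = +0.612 V with n = 2.
At equilibrium E = 0, so log K = nE°cell / 0.0592 = (2)(+0.612) / 0.0592 = 20.7.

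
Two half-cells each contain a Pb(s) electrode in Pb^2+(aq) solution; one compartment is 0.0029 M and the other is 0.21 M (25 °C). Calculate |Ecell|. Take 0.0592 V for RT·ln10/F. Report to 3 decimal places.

For a concentration cell E°cell = 0, since both electrodes use the same couple.
The compartment with the higher Pb^2+(aq) concentration (0.21 M) acts as the cathode; ions are reduced there and produced at the dilute (0.0029 M) anode.
With n = 2, Ecell = −(0.0592/2)·log([dilute]/[conc]) = −(0.0592/2)·log(0.0029/0.21) = +0.055 V.

0.055 V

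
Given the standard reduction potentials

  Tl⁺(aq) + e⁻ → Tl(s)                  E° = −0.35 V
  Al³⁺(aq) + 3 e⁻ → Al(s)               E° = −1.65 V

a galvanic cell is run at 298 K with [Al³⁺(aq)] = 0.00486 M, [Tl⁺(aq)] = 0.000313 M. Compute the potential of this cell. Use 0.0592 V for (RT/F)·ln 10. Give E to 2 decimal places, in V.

+1.14 V

The Tl⁺/Tl couple has the more positive E°, so it is the cathode; Al³⁺/Al is the anode.
E°cell = E°cat − E°an = −0.35 − (−1.65) = +1.30 V; n = 3.
For the overall reaction 3 Tl⁺(aq) + Al(s) → 3 Tl(s) + Al³⁺(aq), Q = [Al³⁺(aq)] / [Tl⁺(aq)]^3 = 1.58×10^8, giving log Q = 8.200.
Applying E = E° − (RT ln10/nF)·log Q gives +1.30 − (0.0592/3)(8.200) = +1.14 V.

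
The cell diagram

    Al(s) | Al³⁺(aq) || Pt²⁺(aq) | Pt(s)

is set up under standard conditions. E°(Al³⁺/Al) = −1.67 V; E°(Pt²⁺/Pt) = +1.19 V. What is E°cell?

+2.86 V

By convention the left-hand electrode in cell notation is the anode (oxidation) and the right-hand electrode is the cathode (reduction).
E°cell = E°(right) − E°(left) = +1.19 − (−1.67) = +2.86 V.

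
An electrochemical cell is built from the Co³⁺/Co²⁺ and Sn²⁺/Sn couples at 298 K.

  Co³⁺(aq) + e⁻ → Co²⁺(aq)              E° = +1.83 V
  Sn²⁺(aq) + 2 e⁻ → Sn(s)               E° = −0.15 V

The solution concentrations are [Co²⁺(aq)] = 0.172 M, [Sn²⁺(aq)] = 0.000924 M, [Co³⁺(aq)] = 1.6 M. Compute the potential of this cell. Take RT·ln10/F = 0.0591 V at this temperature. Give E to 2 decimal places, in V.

+2.13 V

Co³⁺/Co²⁺ is reduced (cathode, E° = +1.83 V) and Sn²⁺/Sn is oxidized (anode).
The standard potential is +1.83 − (−0.15) = +1.98 V and the balanced reaction transfers n = 2 electrons.
For the overall reaction 2 Co³⁺(aq) + Sn(s) → 2 Co²⁺(aq) + Sn²⁺(aq), Q = ([Co²⁺(aq)]^2·[Sn²⁺(aq)]) / [Co³⁺(aq)]^2 = 1.07×10^−5, giving log Q = −4.972.
By the Nernst equation, E = +1.98 − (0.0591/2)·(−4.972) = +2.13 V.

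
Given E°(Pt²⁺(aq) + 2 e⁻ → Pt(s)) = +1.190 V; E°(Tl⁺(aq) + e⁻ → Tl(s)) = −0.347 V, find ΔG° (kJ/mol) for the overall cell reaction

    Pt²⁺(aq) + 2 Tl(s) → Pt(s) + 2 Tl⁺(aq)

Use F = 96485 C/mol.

−297 kJ/mol

In the reaction as written Pt²⁺(aq) is reduced, so the Pt²⁺/Pt couple is the cathode and Tl⁺/Tl is the anode.
E°cell = +1.190 − (−0.347) = +1.537 V; balancing electrons gives n = 2.
ΔG° = −nFE°cell = −(2)(96485)(+1.537) J/mol = −297 kJ/mol.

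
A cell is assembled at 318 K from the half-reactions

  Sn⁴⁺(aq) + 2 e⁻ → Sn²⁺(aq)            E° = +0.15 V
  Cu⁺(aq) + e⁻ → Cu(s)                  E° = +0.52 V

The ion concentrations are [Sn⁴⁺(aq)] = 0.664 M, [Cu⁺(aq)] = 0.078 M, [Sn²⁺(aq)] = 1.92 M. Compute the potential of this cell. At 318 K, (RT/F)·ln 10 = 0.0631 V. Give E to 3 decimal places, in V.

+0.315 V

Since E°(Cu⁺/Cu) > E°(Sn⁴⁺/Sn²⁺), Cu⁺/Cu serves as the cathode.
E°cell = +0.52 − (+0.15) = +0.37 V, with n = 2 electrons transferred.
Balancing gives 2 Cu⁺(aq) + Sn²⁺(aq) → 2 Cu(s) + Sn⁴⁺(aq); hence Q = [Sn⁴⁺(aq)] / ([Cu⁺(aq)]^2·[Sn²⁺(aq)]) = 56.8 (log Q = 1.755).
E = E° − (0.0631/n)·log Q = +0.37 − (0.0631/2)(1.755) = +0.315 V.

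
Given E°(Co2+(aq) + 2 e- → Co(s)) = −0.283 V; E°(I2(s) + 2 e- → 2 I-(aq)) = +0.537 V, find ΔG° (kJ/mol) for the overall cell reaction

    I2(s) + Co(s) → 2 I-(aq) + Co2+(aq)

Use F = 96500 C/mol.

−158 kJ/mol

In the reaction as written I2(s) is reduced, so the I₂/I⁻ couple is the cathode and Co²⁺/Co is the anode.
E°cell = +0.537 − (−0.283) = +0.820 V; balancing electrons gives n = 2.
ΔG° = −nFE°cell = −(2)(96500)(+0.820) J/mol = −158 kJ/mol.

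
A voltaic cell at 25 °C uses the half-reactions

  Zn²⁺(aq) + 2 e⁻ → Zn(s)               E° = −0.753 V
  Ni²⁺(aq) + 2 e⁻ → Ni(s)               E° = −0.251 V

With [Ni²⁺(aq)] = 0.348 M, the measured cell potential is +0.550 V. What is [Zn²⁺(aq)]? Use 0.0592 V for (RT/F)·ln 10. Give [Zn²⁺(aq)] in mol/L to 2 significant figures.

Ni²⁺/Ni is the cathode (higher E°); E°cell = −0.251 − (−0.753) = +0.502 V with n = 2.
Since E = E° − (0.0592/n)·log Q, log Q = n(E° − E)/0.0592 = −1.622.
Balancing electrons gives Ni²⁺(aq) + Zn(s) → Ni(s) + Zn²⁺(aq); thus Q = [Zn²⁺(aq)] / [Ni²⁺(aq)].
Isolating [Zn²⁺(aq)] in Q = 10^{−1.622} yields log [Zn²⁺(aq)] = −2.080, i.e. 0.0083 M.

0.0083 M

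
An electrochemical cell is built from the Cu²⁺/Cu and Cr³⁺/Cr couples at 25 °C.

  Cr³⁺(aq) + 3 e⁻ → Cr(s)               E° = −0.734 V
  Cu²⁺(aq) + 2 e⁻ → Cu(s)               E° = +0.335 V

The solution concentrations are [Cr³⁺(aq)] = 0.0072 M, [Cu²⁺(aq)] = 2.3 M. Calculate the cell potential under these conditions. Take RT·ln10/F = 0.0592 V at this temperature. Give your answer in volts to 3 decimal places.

Cu²⁺/Cu is reduced (cathode, E° = +0.335 V) and Cr³⁺/Cr is oxidized (anode).
E°cell = +0.335 − (−0.734) = +1.069 V, with n = 6 electrons transferred.
For the overall reaction 3 Cu²⁺(aq) + 2 Cr(s) → 3 Cu(s) + 2 Cr³⁺(aq), Q = [Cr³⁺(aq)]^2 / [Cu²⁺(aq)]^3 = 4.26×10^−6, giving log Q = −5.371.
E = E° − (0.0592/n)·log Q = +1.069 − (0.0592/6)(−5.371) = +1.122 V.

+1.122 V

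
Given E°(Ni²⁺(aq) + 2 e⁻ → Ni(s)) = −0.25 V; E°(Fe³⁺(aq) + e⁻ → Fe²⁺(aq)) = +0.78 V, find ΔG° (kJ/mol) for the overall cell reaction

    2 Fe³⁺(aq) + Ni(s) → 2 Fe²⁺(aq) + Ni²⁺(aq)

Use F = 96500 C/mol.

In the reaction as written Fe³⁺(aq) is reduced, so the Fe³⁺/Fe²⁺ couple is the cathode and Ni²⁺/Ni is the anode.
E°cell = +0.78 − (−0.25) = +1.03 V; balancing electrons gives n = 2.
ΔG° = −nFE°cell = −(2)(96500)(+1.03) J/mol = −199 kJ/mol.

−199 kJ/mol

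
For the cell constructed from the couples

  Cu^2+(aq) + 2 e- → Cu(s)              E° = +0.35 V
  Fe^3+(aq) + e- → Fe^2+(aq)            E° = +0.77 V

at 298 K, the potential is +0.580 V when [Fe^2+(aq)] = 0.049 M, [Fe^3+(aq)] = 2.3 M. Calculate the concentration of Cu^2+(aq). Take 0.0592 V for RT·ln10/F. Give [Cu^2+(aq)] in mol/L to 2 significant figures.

0.0087 M

The Fe³⁺/Fe²⁺ couple has the larger reduction potential, so it is the cathode: E°cell = +0.77 − (+0.35) = +0.42 V and n = 2.
Since E = E° − (0.0592/n)·log Q, log Q = n(E° − E)/0.0592 = −5.405.
For 2 Fe^3+(aq) + Cu(s) → 2 Fe^2+(aq) + Cu^2+(aq), the reaction quotient is Q = ([Fe^2+(aq)]^2·[Cu^2+(aq)]) / [Fe^3+(aq)]^2.
Isolating [Cu^2+(aq)] in Q = 10^{−5.405} yields log [Cu^2+(aq)] = −2.062, i.e. 0.0087 M.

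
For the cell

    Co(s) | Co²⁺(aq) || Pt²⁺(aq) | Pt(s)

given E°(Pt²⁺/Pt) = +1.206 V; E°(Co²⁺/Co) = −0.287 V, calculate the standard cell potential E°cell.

By convention the left-hand electrode in cell notation is the anode (oxidation) and the right-hand electrode is the cathode (reduction).
E°cell = E°(right) − E°(left) = +1.206 − (−0.287) = +1.493 V.

+1.493 V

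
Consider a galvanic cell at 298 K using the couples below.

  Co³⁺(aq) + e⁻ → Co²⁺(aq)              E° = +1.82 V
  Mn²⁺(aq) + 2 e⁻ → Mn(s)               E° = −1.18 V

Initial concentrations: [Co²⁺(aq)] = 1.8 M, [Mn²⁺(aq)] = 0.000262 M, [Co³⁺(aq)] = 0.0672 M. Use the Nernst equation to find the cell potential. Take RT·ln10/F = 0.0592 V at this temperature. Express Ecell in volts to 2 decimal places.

+3.02 V

Co³⁺/Co²⁺ is reduced (cathode, E° = +1.82 V) and Mn²⁺/Mn is oxidized (anode).
The standard potential is +1.82 − (−1.18) = +3.00 V and the balanced reaction transfers n = 2 electrons.
For the overall reaction 2 Co³⁺(aq) + Mn(s) → 2 Co²⁺(aq) + Mn²⁺(aq), Q = ([Co²⁺(aq)]^2·[Mn²⁺(aq)]) / [Co³⁺(aq)]^2 = 0.188, giving log Q = −0.726.
E = E° − (0.0592/n)·log Q = +3.00 − (0.0592/2)(−0.726) = +3.02 V.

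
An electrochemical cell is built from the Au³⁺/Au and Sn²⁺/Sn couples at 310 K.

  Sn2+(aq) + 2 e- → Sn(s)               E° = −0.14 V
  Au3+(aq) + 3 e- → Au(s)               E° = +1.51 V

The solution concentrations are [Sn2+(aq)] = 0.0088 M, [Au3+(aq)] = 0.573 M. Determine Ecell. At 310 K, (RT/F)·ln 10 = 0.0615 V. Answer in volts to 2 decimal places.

+1.71 V

Since E°(Au³⁺/Au) > E°(Sn²⁺/Sn), Au³⁺/Au serves as the cathode.
The standard potential is +1.51 − (−0.14) = +1.65 V and the balanced reaction transfers n = 6 electrons.
For the overall reaction 2 Au3+(aq) + 3 Sn(s) → 2 Au(s) + 3 Sn2+(aq), Q = [Sn2+(aq)]^3 / [Au3+(aq)]^2 = 2.08×10^−6, giving log Q = −5.683.
E = E° − (0.0615/n)·log Q = +1.65 − (0.0615/6)(−5.683) = +1.71 V.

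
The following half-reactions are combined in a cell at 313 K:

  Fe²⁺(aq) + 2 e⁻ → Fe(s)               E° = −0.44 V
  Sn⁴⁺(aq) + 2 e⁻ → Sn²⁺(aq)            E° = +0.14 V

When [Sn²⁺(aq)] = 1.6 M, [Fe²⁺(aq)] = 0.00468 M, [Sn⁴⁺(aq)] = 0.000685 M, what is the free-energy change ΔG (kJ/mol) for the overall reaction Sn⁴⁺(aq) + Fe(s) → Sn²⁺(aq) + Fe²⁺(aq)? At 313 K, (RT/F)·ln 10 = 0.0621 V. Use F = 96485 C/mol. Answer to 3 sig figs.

With Sn⁴⁺/Sn²⁺ reduced at the cathode, E°cell = +0.14 − (−0.44) = +0.58 V and n = 2.
The reaction quotient is ([Sn²⁺(aq)]·[Fe²⁺(aq)]) / [Sn⁴⁺(aq)] = 10.9; by Nernst, E = +0.58 − (0.0621/2)(1.039) = +0.5477 V.
Then ΔG = −nFE = −2 × 96485 × +0.5477 J/mol = −106 kJ/mol.

−106 kJ/mol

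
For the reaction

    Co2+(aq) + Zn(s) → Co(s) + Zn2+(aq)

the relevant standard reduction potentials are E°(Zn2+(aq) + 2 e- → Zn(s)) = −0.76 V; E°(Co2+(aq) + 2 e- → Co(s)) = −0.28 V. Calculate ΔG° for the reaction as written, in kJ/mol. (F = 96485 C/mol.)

In the reaction as written Co2+(aq) is reduced, so the Co²⁺/Co couple is the cathode and Zn²⁺/Zn is the anode.
E°cell = −0.28 − (−0.76) = +0.48 V; balancing electrons gives n = 2.
ΔG° = −nFE°cell = −(2)(96485)(+0.48) J/mol = −92.6 kJ/mol.

−92.6 kJ/mol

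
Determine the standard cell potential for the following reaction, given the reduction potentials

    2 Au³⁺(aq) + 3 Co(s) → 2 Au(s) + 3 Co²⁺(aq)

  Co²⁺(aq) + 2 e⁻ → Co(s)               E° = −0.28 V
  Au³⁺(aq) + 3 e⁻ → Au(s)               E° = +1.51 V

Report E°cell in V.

+1.79 V

In the reaction as written, Au³⁺(aq) is reduced (cathode) and Co²⁺(aq) is produced by oxidation at the anode.
E°cell = E°(cathode) − E°(anode) = +1.51 − (−0.28) = +1.79 V.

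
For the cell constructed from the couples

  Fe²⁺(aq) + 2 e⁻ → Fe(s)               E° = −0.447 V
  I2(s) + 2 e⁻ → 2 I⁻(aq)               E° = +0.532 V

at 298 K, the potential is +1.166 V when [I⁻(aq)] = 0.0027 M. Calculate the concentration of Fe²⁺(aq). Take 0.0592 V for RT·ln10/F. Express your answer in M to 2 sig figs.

0.066 M

I₂/I⁻ is the cathode (higher E°); E°cell = +0.532 − (−0.447) = +0.979 V with n = 2.
From the Nernst equation, log Q = n(E° − E)/0.0592 = 2·(+0.979 − (+1.166))/0.0592 = −6.318.
The balanced reaction is I2(s) + Fe(s) → 2 I⁻(aq) + Fe²⁺(aq), so Q = [I⁻(aq)]^2·[Fe²⁺(aq)].
Isolating [Fe²⁺(aq)] in Q = 10^{−6.318} yields log [Fe²⁺(aq)] = −1.181, i.e. 0.066 M.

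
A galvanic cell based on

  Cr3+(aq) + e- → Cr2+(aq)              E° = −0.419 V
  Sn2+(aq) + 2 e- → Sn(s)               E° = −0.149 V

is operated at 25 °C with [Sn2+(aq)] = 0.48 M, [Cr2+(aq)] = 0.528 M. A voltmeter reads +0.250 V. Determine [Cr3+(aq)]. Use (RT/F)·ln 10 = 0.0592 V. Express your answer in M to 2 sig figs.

Sn²⁺/Sn is the cathode (higher E°); E°cell = −0.149 − (−0.419) = +0.270 V with n = 2.
Since E = E° − (0.0592/n)·log Q, log Q = n(E° − E)/0.0592 = 0.676.
The balanced reaction is Sn2+(aq) + 2 Cr2+(aq) → Sn(s) + 2 Cr3+(aq), so Q = [Cr3+(aq)]^2 / ([Sn2+(aq)]·[Cr2+(aq)]^2).
Solving for the unknown gives log [Cr3+(aq)] = −0.099, so [Cr3+(aq)] ≈ 0.80 M.

0.80 M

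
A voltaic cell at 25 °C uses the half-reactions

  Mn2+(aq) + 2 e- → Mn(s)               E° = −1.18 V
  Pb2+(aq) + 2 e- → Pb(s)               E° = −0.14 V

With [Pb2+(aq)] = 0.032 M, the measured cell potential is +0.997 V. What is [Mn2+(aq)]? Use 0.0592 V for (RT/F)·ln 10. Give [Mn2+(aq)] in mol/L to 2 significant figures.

0.91 M

With Pb²⁺/Pb at the cathode and Mn²⁺/Mn at the anode, E°cell = −0.14 − (−1.18) = +1.04 V (n = 2).
From the Nernst equation, log Q = n(E° − E)/0.0592 = 2·(+1.04 − (+0.997))/0.0592 = 1.453.
The balanced reaction is Pb2+(aq) + Mn(s) → Pb(s) + Mn2+(aq), so Q = [Mn2+(aq)] / [Pb2+(aq)].
Solving for the unknown gives log [Mn2+(aq)] = −0.042, so [Mn2+(aq)] ≈ 0.91 M.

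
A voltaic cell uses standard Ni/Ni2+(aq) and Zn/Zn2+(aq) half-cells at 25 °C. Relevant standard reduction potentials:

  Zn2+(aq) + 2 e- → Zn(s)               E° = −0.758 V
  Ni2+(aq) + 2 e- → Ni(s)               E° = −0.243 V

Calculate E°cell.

Of the two couples in this cell, the one with the more positive reduction potential is reduced at the cathode: here that is Ni²⁺/Ni (−0.243 V); Zn²⁺/Zn (−0.758 V) is the anode.
E°cell = E°(cathode) − E°(anode) = −0.243 − (−0.758) = +0.515 V.

+0.515 V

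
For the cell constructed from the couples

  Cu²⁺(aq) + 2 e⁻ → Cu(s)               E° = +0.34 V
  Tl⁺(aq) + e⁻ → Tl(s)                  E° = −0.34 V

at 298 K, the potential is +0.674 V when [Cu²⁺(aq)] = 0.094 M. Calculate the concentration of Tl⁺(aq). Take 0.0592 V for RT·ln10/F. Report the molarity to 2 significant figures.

0.39 M

With Cu²⁺/Cu at the cathode and Tl⁺/Tl at the anode, E°cell = +0.34 − (−0.34) = +0.68 V (n = 2).
From the Nernst equation, log Q = n(E° − E)/0.0592 = 2·(+0.68 − (+0.674))/0.0592 = 0.203.
For Cu²⁺(aq) + 2 Tl(s) → Cu(s) + 2 Tl⁺(aq), the reaction quotient is Q = [Tl⁺(aq)]^2 / [Cu²⁺(aq)].
Substituting the known concentrations and solving, log [Tl⁺(aq)] = −0.412 and [Tl⁺(aq)] = 0.39 M.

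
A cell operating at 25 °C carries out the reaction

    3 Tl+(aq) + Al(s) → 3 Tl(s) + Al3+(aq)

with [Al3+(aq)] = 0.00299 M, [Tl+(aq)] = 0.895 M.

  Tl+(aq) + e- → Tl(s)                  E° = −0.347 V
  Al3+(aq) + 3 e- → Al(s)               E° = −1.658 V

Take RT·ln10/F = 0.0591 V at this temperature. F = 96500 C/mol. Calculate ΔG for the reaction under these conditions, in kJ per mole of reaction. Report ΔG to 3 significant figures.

−393 kJ/mol

E°cell = −0.347 − (−1.658) = +1.311 V; the balanced reaction transfers n = 3 electrons.
Here Q = [Al3+(aq)] / [Tl+(aq)]^3 = 0.00417 (log Q = −2.380), giving E = +1.311 − (0.0591/3)·(−2.380) = +1.3579 V.
Finally ΔG = −nFE = −(3)(96500 C/mol)(+1.3579 V) = −393 kJ/mol.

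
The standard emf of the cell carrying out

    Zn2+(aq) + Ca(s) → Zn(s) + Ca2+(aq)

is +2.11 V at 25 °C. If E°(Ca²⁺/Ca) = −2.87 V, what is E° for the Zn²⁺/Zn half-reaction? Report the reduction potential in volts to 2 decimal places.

In the reaction as written the Zn²⁺/Zn couple is reduced (cathode) and Ca²⁺/Ca is oxidized (anode), so E°cell = E°(Zn²⁺/Zn) − E°(Ca²⁺/Ca).
E°(Zn²⁺/Zn) = E°cell + E°(anode) = +2.11 + (−2.87) = −0.76 V.

−0.76 V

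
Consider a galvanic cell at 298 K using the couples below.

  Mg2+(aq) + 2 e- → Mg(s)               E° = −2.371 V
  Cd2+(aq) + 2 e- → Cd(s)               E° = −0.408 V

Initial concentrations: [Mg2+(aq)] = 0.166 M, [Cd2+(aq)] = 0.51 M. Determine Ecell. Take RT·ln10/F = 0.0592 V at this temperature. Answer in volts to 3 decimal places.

The Cd²⁺/Cd couple has the more positive E°, so it is the cathode; Mg²⁺/Mg is the anode.
E°cell = −0.408 − (−2.371) = +1.963 V, with n = 2 electrons transferred.
For the overall reaction Cd2+(aq) + Mg(s) → Cd(s) + Mg2+(aq), Q = [Mg2+(aq)] / [Cd2+(aq)] = 0.325, giving log Q = −0.487.
E = E° − (0.0592/n)·log Q = +1.963 − (0.0592/2)(−0.487) = +1.977 V.

+1.977 V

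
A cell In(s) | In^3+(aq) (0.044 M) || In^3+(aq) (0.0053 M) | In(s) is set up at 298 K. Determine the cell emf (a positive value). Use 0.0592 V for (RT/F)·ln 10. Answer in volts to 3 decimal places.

0.018 V

For a concentration cell E°cell = 0, since both electrodes use the same couple.
The compartment with the higher In^3+(aq) concentration (0.044 M) acts as the cathode; ions are reduced there and produced at the dilute (0.0053 M) anode.
With n = 3, Ecell = −(0.0592/3)·log([dilute]/[conc]) = −(0.0592/3)·log(0.0053/0.044) = +0.018 V.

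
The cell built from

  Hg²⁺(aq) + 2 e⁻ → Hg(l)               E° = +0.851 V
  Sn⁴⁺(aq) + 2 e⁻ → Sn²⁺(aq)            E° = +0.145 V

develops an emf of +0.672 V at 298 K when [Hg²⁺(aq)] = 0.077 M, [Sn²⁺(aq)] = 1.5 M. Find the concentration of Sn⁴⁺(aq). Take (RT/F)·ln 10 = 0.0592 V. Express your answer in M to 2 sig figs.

With Hg²⁺/Hg at the cathode and Sn⁴⁺/Sn²⁺ at the anode, E°cell = +0.851 − (+0.145) = +0.706 V (n = 2).
Since E = E° − (0.0592/n)·log Q, log Q = n(E° − E)/0.0592 = 1.149.
For Hg²⁺(aq) + Sn²⁺(aq) → Hg(l) + Sn⁴⁺(aq), the reaction quotient is Q = [Sn⁴⁺(aq)] / ([Hg²⁺(aq)]·[Sn²⁺(aq)]).
Substituting the known concentrations and solving, log [Sn⁴⁺(aq)] = 0.212 and [Sn⁴⁺(aq)] = 1.6 M.

1.6 M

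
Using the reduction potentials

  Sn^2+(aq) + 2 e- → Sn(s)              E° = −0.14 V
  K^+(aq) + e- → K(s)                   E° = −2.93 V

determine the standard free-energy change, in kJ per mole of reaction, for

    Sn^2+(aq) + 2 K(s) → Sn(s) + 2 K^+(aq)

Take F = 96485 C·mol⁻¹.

In the reaction as written Sn^2+(aq) is reduced, so the Sn²⁺/Sn couple is the cathode and K⁺/K is the anode.
E°cell = −0.14 − (−2.93) = +2.79 V; balancing electrons gives n = 2.
ΔG° = −nFE°cell = −(2)(96485)(+2.79) J/mol = −538 kJ/mol.

−538 kJ/mol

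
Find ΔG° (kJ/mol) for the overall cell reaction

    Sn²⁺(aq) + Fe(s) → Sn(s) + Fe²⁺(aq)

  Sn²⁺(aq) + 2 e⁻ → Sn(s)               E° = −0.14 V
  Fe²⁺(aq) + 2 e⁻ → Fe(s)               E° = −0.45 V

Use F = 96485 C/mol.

−59.8 kJ/mol

In the reaction as written Sn²⁺(aq) is reduced, so the Sn²⁺/Sn couple is the cathode and Fe²⁺/Fe is the anode.
E°cell = −0.14 − (−0.45) = +0.31 V; balancing electrons gives n = 2.
ΔG° = −nFE°cell = −(2)(96485)(+0.31) J/mol = −59.8 kJ/mol.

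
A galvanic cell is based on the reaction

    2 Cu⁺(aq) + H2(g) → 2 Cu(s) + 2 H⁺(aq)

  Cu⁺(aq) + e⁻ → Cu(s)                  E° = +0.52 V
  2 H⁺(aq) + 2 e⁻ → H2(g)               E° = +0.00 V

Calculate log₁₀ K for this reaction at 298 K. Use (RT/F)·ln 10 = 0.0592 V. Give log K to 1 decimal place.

log K = 17.6

The Cu⁺/Cu couple is reduced (cathode); E°cell = +0.52 − (+0.00) = +0.52 V with n = 2.
At equilibrium E = 0, so log K = nE°cell / 0.0592 = (2)(+0.52) / 0.0592 = 17.6.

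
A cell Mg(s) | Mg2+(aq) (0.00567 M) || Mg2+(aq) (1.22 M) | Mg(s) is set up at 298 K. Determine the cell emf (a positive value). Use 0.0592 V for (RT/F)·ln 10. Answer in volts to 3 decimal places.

For a concentration cell E°cell = 0, since both electrodes use the same couple.
The compartment with the higher Mg2+(aq) concentration (1.22 M) acts as the cathode; ions are reduced there and produced at the dilute (0.00567 M) anode.
With n = 2, Ecell = −(0.0592/2)·log([dilute]/[conc]) = −(0.0592/2)·log(0.00567/1.22) = +0.069 V.

0.069 V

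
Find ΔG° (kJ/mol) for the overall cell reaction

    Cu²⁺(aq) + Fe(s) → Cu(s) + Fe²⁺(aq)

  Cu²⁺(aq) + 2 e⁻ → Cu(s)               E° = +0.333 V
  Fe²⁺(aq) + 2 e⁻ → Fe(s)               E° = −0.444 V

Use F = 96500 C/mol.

In the reaction as written Cu²⁺(aq) is reduced, so the Cu²⁺/Cu couple is the cathode and Fe²⁺/Fe is the anode.
E°cell = +0.333 − (−0.444) = +0.777 V; balancing electrons gives n = 2.
ΔG° = −nFE°cell = −(2)(96500)(+0.777) J/mol = −150 kJ/mol.

−150 kJ/mol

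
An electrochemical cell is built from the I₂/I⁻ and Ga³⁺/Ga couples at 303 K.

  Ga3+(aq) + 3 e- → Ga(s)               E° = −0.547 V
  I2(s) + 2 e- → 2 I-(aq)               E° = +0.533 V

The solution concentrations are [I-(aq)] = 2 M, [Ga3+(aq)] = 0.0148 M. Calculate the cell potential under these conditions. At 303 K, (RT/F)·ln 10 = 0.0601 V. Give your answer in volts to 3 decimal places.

I₂/I⁻ is reduced (cathode, E° = +0.533 V) and Ga³⁺/Ga is oxidized (anode).
E°cell = +0.533 − (−0.547) = +1.080 V, with n = 6 electrons transferred.
The balanced reaction is 3 I2(s) + 2 Ga(s) → 6 I-(aq) + 2 Ga3+(aq), so Q = [I-(aq)]^6·[Ga3+(aq)]^2 = 0.014 and log Q = −1.853.
Applying E = E° − (RT ln10/nF)·log Q gives +1.080 − (0.0601/6)(−1.853) = +1.099 V.

+1.099 V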